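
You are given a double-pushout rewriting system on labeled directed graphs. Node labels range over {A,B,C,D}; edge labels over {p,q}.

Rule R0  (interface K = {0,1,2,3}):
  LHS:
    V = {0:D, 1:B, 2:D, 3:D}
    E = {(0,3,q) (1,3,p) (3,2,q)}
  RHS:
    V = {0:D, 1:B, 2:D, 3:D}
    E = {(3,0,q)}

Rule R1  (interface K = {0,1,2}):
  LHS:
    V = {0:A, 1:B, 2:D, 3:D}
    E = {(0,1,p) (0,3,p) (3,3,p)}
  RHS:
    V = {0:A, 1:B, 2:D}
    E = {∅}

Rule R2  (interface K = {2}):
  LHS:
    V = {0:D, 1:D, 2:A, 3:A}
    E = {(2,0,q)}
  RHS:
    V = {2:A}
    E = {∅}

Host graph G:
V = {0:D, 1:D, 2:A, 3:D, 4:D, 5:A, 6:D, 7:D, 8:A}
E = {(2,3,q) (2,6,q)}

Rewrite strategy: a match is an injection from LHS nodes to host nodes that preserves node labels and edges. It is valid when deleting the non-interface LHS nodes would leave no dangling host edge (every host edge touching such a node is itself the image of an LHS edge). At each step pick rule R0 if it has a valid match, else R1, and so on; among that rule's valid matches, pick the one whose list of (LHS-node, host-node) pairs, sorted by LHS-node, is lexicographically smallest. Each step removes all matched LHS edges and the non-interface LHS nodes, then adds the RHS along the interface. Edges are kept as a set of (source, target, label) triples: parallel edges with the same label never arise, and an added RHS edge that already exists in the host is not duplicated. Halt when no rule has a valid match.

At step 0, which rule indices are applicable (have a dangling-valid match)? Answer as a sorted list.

R0: no valid match — LHS pattern not found
R1: no valid match — LHS pattern not found
R2: 16 valid matches — {0↦3, 1↦0, 2↦2, 3↦5}, {0↦3, 1↦0, 2↦2, 3↦8}, {0↦3, 1↦1, 2↦2, 3↦5} (+13 more)

Answer: [R2]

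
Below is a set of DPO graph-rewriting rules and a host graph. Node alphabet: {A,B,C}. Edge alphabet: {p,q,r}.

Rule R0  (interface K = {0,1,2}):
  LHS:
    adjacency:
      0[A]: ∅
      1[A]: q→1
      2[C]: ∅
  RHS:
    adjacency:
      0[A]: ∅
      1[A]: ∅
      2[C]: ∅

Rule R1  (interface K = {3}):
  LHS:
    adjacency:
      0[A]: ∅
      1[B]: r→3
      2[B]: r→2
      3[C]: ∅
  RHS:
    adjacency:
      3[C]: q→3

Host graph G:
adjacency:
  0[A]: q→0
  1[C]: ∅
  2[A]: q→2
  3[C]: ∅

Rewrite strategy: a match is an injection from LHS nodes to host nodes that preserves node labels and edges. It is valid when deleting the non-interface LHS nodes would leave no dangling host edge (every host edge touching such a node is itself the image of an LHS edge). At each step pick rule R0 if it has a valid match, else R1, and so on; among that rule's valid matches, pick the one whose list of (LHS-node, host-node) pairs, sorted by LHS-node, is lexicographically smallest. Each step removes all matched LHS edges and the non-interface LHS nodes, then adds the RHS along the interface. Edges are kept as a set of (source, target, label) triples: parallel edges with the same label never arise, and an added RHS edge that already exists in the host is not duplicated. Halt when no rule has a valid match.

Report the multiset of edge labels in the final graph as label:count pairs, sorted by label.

start.  V:4 E:2  edges: 0-q->0 2-q->2
1. fire R0 via {0↦0, 1↦2, 2↦1}  →  V:4 E:1  edges: 0-q->0
2. fire R0 via {0↦2, 1↦0, 2↦1}  →  V:4 E:0  edges: ∅
normal form: no rule applies after step 2
NF edges: []

Answer: (no edges)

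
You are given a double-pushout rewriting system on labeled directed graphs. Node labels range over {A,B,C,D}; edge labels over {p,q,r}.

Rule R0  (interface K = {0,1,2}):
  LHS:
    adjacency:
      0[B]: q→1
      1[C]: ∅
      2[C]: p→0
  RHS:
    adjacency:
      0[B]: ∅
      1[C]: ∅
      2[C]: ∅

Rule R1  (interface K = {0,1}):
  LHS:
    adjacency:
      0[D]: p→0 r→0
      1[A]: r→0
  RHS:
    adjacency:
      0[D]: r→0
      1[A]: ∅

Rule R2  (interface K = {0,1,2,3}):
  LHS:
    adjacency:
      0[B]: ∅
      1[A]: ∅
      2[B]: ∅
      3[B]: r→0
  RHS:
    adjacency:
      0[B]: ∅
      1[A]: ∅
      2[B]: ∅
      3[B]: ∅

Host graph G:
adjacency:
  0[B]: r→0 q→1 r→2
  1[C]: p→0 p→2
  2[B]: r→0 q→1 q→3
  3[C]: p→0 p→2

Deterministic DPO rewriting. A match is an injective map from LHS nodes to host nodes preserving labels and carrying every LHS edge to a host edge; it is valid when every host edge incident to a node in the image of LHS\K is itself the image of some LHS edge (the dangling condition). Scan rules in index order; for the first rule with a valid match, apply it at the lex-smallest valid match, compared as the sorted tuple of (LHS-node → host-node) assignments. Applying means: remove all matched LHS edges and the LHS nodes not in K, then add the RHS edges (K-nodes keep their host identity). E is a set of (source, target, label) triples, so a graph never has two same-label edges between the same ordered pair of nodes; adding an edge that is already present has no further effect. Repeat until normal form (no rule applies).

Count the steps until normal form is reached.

Answer: 3

Derivation:
initial: |V|=4 |E|=10  E = 0-r->0 0-q->1 0-r->2 1-p->0 1-p->2 2-r->0 2-q->1 2-q->3 3-p->0 3-p->2
step 1: apply R0 at {0↦0, 1↦1, 2↦3}  → |V|=4 |E|=8  E = 0-r->0 0-r->2 1-p->0 1-p->2 2-r->0 2-q->1 2-q->3 3-p->2
step 2: apply R0 at {0↦2, 1↦1, 2↦3}  → |V|=4 |E|=6  E = 0-r->0 0-r->2 1-p->0 1-p->2 2-r->0 2-q->3
step 3: apply R0 at {0↦2, 1↦3, 2↦1}  → |V|=4 |E|=4  E = 0-r->0 0-r->2 1-p->0 2-r->0
normal form: no rule applies after step 3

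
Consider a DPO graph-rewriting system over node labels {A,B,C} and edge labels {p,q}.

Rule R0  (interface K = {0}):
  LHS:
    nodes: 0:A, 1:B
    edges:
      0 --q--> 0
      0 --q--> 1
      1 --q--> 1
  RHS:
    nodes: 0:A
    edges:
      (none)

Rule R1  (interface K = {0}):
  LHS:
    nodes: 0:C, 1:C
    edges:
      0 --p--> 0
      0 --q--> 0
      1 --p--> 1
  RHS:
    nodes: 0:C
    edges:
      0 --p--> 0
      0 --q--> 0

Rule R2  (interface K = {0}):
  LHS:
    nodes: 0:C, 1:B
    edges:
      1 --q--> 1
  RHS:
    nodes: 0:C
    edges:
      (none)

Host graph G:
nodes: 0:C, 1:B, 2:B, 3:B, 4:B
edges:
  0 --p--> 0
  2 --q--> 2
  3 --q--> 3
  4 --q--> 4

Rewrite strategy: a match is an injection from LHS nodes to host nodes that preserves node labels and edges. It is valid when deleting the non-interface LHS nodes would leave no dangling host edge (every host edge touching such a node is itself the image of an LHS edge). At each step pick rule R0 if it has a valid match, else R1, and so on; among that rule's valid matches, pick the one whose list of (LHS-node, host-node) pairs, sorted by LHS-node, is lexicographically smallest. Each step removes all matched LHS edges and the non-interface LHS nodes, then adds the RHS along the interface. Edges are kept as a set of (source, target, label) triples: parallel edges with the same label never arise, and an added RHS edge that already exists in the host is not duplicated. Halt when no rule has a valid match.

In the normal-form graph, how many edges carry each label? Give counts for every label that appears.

Answer: p:1

Steps:
[0] host  ⇒  5 nodes, 4 edges  {0-p->0 2-q->2 3-q->3 4-q->4}
[1] R2 @ {0↦0, 1↦2}  ⇒  4 nodes, 3 edges  {0-p->0 3-q->3 4-q->4}
[2] R2 @ {0↦0, 1↦3}  ⇒  3 nodes, 2 edges  {0-p->0 4-q->4}
[3] R2 @ {0↦0, 1↦4}  ⇒  2 nodes, 1 edges  {0-p->0}
final graph: no rule applies after step 3
NF edges: [(0, 0, 'p')]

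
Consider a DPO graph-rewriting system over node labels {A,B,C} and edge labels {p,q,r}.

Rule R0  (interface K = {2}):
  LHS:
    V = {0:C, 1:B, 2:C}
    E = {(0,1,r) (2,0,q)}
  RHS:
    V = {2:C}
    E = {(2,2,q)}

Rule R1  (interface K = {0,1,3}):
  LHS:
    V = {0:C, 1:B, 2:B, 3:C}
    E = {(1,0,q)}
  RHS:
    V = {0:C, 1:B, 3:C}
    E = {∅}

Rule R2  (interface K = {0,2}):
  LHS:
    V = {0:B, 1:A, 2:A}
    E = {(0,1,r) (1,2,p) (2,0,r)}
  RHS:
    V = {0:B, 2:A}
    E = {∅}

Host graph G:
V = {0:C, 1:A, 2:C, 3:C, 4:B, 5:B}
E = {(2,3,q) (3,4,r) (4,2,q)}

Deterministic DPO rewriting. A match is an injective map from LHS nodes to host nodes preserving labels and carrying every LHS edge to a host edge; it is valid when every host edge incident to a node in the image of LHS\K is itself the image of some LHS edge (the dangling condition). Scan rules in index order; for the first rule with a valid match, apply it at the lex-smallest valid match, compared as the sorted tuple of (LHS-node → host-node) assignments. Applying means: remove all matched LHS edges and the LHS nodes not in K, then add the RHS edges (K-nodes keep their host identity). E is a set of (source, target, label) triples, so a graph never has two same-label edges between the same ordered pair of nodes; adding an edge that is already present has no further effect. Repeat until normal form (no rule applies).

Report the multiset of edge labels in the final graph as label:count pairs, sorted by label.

initial: |V|=6 |E|=3  E = 2-q->3 3-r->4 4-q->2
step 1: apply R1 at {0↦2, 1↦4, 2↦5, 3↦0}  → |V|=5 |E|=2  E = 2-q->3 3-r->4
step 2: apply R0 at {0↦3, 1↦4, 2↦2}  → |V|=3 |E|=1  E = 2-q->2
normal form: no rule applies after step 2
NF edges: [(2, 2, 'q')]

Answer: q:1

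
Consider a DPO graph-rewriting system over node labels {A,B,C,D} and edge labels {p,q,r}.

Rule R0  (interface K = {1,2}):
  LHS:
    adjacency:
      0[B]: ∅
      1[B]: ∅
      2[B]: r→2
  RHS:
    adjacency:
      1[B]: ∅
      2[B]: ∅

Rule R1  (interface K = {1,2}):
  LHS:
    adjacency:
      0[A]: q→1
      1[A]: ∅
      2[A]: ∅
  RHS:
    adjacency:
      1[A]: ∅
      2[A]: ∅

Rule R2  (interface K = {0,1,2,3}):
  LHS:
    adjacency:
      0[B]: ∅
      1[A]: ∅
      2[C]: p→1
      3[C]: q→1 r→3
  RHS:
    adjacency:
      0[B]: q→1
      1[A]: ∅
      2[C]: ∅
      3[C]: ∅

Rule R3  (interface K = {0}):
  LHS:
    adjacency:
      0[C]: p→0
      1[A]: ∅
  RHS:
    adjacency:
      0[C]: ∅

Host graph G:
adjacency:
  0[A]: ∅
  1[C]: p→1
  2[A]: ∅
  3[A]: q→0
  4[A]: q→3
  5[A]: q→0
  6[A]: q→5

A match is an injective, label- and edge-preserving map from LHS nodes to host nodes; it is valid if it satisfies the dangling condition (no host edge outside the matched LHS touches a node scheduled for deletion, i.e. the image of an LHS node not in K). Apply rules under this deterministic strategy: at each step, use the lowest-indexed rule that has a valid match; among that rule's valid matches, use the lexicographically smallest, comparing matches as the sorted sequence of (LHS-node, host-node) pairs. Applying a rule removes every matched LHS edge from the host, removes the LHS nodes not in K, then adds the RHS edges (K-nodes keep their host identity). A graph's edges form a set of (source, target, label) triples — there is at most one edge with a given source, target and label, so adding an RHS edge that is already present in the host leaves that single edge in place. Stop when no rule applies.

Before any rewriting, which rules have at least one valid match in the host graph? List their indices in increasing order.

R0: no valid match — LHS pattern not found
R1: 8 valid matches — {0↦4, 1↦3, 2↦0}, {0↦4, 1↦3, 2↦2}, {0↦4, 1↦3, 2↦5} (+5 more)
R2: no valid match — LHS pattern not found
R3: 1 valid match — {0↦1, 1↦2}

Answer: [R1,R3]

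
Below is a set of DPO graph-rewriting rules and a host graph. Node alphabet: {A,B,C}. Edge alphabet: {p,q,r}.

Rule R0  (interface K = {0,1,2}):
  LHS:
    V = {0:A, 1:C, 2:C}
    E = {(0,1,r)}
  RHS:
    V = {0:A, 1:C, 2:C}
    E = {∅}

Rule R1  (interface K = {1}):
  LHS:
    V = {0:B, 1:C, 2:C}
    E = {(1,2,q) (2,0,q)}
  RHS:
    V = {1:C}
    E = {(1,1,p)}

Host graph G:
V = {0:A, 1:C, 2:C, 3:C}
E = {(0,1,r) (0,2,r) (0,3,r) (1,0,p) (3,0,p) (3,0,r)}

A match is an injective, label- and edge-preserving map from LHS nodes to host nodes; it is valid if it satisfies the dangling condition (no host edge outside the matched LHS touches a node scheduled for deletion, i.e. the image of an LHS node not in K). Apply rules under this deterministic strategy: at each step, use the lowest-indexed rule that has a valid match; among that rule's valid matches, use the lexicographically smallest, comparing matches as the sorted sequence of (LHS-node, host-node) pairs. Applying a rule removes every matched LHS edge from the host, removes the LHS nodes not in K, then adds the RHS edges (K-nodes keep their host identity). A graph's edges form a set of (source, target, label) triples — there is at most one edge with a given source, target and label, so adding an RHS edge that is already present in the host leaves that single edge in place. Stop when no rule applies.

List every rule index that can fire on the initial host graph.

Answer: [R0]

Rewrite trace:
R0: 6 valid matches — {0↦0, 1↦1, 2↦2}, {0↦0, 1↦1, 2↦3}, {0↦0, 1↦2, 2↦1} (+3 more)
R1: no valid match — LHS pattern not found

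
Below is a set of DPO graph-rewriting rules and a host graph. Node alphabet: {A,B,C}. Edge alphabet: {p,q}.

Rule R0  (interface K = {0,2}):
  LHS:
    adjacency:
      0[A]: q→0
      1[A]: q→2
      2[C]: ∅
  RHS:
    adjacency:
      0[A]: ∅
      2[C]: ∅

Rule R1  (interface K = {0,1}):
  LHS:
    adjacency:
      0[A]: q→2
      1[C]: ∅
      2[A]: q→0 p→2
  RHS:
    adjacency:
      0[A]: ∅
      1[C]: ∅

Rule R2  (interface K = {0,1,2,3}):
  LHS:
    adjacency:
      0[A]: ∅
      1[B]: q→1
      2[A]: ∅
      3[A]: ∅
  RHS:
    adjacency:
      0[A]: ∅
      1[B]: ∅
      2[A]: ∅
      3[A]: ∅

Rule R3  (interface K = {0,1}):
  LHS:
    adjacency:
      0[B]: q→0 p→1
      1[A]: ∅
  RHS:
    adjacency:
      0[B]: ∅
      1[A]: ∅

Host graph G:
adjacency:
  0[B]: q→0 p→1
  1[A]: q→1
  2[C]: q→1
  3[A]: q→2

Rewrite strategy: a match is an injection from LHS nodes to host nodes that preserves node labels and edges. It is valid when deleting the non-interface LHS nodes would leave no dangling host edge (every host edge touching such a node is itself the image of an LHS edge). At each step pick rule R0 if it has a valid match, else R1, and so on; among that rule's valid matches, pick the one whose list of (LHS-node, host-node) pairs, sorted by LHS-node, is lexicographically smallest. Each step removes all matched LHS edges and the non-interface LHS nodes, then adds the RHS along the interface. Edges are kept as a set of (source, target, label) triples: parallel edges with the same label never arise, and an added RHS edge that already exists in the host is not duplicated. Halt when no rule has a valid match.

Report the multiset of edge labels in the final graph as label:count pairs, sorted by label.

start.  V:4 E:5  edges: 0-q->0 0-p->1 1-q->1 2-q->1 3-q->2
1. fire R0 via {0↦1, 1↦3, 2↦2}  →  V:3 E:3  edges: 0-q->0 0-p->1 2-q->1
2. fire R3 via {0↦0, 1↦1}  →  V:3 E:1  edges: 2-q->1
normal form: no rule applies after step 2
NF edges: [(2, 1, 'q')]

Answer: q:1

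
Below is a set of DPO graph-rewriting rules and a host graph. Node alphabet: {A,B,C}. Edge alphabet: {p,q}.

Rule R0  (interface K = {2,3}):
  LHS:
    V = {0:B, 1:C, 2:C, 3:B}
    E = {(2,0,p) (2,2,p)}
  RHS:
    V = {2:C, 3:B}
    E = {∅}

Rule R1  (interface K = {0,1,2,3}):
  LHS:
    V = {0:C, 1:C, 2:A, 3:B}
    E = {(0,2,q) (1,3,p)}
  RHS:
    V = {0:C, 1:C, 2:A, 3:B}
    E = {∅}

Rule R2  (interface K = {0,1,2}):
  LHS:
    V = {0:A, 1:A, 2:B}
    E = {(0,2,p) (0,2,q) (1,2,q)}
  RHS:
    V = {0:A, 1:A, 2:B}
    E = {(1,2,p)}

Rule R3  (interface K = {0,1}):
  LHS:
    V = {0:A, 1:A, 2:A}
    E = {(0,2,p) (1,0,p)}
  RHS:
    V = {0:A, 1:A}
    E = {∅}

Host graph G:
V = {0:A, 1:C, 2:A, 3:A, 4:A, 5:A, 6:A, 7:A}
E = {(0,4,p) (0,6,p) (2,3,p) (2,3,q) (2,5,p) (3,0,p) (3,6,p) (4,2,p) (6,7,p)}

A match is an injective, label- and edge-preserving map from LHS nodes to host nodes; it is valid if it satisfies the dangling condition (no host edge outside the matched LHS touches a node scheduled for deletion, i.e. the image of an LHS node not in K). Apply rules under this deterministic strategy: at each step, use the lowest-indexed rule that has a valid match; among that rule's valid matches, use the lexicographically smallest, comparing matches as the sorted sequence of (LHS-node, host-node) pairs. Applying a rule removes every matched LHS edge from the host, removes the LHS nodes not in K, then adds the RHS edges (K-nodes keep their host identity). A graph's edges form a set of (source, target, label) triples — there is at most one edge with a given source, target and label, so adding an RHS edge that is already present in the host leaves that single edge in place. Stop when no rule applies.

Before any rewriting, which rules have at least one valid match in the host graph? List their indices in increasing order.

R0: no valid match — LHS pattern not found
R1: no valid match — LHS pattern not found
R2: no valid match — LHS pattern not found
R3: 3 valid matches — {0↦2, 1↦4, 2↦5}, {0↦6, 1↦0, 2↦7}, {0↦6, 1↦3, 2↦7}

Answer: [R3]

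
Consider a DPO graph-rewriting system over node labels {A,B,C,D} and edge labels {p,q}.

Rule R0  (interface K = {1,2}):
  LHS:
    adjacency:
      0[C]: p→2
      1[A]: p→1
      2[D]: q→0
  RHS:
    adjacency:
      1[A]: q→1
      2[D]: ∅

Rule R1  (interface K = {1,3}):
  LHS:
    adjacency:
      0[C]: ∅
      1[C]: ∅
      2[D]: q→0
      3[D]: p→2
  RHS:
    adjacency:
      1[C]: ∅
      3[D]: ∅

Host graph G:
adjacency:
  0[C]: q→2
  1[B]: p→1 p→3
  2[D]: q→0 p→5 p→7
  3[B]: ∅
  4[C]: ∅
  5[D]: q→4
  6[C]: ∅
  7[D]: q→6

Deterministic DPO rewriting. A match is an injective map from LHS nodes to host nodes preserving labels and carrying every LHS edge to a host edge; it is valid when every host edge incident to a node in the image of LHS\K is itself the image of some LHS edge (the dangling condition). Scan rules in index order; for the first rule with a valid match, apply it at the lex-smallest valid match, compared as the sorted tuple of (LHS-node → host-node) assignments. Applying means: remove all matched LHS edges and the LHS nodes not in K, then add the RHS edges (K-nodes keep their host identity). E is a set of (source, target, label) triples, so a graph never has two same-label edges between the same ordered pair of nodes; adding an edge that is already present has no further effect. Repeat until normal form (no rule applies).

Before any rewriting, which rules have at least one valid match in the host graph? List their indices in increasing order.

R0: no valid match — LHS pattern not found
R1: 4 valid matches — {0↦4, 1↦0, 2↦5, 3↦2}, {0↦4, 1↦6, 2↦5, 3↦2}, {0↦6, 1↦0, 2↦7, 3↦2} (+1 more)

Answer: [R1]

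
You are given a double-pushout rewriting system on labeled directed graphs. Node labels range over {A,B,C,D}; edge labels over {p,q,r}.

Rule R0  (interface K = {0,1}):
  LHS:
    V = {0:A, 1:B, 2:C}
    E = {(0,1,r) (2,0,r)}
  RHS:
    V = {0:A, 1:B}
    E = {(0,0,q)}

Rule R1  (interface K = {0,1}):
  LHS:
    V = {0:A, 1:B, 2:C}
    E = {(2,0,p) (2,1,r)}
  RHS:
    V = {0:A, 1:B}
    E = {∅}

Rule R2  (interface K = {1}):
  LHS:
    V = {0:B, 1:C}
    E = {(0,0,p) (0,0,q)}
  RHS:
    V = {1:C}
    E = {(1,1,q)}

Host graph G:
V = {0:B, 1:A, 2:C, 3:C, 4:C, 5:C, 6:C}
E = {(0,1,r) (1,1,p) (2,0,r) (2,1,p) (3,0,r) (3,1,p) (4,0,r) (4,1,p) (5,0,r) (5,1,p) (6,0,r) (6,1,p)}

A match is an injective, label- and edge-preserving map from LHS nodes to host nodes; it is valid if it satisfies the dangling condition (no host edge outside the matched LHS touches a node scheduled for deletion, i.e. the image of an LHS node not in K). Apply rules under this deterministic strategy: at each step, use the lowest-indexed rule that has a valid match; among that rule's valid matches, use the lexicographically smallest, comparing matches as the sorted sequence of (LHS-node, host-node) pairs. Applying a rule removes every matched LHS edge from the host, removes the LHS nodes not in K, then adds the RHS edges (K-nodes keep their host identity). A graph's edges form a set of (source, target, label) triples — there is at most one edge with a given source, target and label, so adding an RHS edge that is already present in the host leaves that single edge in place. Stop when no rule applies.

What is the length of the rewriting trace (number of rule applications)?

Answer: 5

Steps:
start.  V:7 E:12  edges: 0-r->1 1-p->1 2-r->0 2-p->1 3-r->0 3-p->1 4-r->0 4-p->1 5-r->0 5-p->1 6-r->0 6-p->1
1. fire R1 via {0↦1, 1↦0, 2↦2}  →  V:6 E:10  edges: 0-r->1 1-p->1 3-r->0 3-p->1 4-r->0 4-p->1 5-r->0 5-p->1 6-r->0 6-p->1
2. fire R1 via {0↦1, 1↦0, 2↦3}  →  V:5 E:8  edges: 0-r->1 1-p->1 4-r->0 4-p->1 5-r->0 5-p->1 6-r->0 6-p->1
3. fire R1 via {0↦1, 1↦0, 2↦4}  →  V:4 E:6  edges: 0-r->1 1-p->1 5-r->0 5-p->1 6-r->0 6-p->1
4. fire R1 via {0↦1, 1↦0, 2↦5}  →  V:3 E:4  edges: 0-r->1 1-p->1 6-r->0 6-p->1
5. fire R1 via {0↦1, 1↦0, 2↦6}  →  V:2 E:2  edges: 0-r->1 1-p->1
normal form: no rule applies after step 5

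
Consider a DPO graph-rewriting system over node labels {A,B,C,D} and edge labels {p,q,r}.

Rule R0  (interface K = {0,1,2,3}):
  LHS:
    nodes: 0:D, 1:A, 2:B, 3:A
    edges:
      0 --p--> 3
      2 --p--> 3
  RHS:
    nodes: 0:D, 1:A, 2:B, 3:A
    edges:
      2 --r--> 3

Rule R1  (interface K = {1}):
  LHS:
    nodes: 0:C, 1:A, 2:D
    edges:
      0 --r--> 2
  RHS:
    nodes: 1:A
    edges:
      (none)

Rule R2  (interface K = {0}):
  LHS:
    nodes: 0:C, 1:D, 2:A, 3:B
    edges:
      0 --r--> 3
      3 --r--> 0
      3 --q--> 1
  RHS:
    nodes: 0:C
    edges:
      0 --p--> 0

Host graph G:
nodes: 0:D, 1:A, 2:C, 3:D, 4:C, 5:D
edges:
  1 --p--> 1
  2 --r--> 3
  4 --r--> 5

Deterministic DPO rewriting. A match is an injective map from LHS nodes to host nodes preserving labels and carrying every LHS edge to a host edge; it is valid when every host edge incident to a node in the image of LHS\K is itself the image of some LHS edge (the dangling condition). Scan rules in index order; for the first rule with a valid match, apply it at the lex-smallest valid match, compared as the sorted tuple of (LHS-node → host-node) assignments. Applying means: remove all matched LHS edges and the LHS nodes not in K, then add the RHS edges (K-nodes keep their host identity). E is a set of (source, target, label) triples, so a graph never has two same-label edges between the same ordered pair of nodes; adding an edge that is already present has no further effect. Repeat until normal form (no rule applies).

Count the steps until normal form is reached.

start.  V:6 E:3  edges: 1-p->1 2-r->3 4-r->5
1. fire R1 via {0↦2, 1↦1, 2↦3}  →  V:4 E:2  edges: 1-p->1 4-r->5
2. fire R1 via {0↦4, 1↦1, 2↦5}  →  V:2 E:1  edges: 1-p->1
halt: no rule applies after step 2

Answer: 2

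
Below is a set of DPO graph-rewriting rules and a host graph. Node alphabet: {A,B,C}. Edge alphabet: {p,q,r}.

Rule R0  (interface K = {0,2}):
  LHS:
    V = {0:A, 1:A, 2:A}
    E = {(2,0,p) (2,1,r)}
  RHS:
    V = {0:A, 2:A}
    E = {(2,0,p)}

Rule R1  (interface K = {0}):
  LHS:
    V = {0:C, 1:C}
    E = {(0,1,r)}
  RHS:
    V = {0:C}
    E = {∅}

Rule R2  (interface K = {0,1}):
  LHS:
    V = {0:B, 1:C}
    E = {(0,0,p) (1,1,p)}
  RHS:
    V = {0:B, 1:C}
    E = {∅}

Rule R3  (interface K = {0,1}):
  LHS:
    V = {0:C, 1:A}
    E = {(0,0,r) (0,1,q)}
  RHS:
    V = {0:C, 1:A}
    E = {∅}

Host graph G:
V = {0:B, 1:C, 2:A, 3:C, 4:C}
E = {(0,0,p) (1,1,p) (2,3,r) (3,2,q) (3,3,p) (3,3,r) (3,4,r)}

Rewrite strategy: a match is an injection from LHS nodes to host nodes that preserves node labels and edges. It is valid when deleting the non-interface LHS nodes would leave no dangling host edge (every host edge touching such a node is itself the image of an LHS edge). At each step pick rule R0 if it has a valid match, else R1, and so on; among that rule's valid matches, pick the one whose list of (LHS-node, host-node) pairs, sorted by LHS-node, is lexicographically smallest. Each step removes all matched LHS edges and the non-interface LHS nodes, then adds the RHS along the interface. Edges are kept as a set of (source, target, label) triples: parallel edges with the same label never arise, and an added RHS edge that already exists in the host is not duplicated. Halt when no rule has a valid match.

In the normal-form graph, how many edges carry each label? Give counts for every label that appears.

start.  V:5 E:7  edges: 0-p->0 1-p->1 2-r->3 3-q->2 3-p->3 3-r->3 3-r->4
1. fire R1 via {0↦3, 1↦4}  →  V:4 E:6  edges: 0-p->0 1-p->1 2-r->3 3-q->2 3-p->3 3-r->3
2. fire R2 via {0↦0, 1↦1}  →  V:4 E:4  edges: 2-r->3 3-q->2 3-p->3 3-r->3
3. fire R3 via {0↦3, 1↦2}  →  V:4 E:2  edges: 2-r->3 3-p->3
halt: no rule applies after step 3
NF edges: [(2, 3, 'r'), (3, 3, 'p')]

Answer: p:1 r:1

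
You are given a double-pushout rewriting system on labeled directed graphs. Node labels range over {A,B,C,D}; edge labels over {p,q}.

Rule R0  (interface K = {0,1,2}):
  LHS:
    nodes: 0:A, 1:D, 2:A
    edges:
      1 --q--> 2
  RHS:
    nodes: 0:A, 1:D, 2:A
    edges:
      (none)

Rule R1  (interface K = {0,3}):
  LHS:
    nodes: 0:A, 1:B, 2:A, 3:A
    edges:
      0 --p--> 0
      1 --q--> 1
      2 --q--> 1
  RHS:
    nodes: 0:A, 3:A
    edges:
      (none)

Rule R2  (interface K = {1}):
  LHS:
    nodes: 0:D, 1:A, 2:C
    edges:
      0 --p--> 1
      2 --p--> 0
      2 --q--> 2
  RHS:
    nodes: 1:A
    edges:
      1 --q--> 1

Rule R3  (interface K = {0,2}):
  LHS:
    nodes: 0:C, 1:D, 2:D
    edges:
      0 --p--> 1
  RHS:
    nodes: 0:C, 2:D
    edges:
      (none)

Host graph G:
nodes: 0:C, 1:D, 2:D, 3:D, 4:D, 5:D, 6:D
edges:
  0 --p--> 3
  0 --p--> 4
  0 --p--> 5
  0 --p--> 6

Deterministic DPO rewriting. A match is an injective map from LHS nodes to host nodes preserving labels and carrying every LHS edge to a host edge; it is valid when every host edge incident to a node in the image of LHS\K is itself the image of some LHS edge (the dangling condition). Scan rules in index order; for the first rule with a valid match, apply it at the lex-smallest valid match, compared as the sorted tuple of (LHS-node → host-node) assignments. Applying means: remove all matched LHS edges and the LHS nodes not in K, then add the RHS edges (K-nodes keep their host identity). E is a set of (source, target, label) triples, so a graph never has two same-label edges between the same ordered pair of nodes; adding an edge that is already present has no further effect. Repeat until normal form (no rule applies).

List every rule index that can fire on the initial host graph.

R0: no valid match — LHS pattern not found
R1: no valid match — LHS pattern not found
R2: no valid match — LHS pattern not found
R3: 20 valid matches — {0↦0, 1↦3, 2↦1}, {0↦0, 1↦3, 2↦2}, {0↦0, 1↦3, 2↦4} (+17 more)

Answer: [R3]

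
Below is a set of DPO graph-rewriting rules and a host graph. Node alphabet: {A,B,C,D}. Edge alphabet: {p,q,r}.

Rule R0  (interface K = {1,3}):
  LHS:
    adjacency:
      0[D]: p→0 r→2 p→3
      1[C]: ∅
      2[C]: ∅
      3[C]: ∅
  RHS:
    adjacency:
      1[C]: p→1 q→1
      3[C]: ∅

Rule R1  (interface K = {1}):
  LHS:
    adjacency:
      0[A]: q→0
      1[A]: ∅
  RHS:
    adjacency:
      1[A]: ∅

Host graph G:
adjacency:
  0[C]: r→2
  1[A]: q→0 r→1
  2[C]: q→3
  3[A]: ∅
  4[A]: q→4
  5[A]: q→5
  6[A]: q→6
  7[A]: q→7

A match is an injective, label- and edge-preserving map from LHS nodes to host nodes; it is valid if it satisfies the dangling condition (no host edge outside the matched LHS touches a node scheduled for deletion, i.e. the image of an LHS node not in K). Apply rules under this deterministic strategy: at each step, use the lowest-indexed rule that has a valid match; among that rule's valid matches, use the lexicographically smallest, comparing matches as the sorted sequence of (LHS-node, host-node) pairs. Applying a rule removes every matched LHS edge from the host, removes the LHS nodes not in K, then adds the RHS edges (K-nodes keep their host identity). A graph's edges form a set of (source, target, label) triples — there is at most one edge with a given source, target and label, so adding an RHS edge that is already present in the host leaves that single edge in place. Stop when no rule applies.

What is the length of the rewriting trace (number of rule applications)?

[0] host  ⇒  8 nodes, 8 edges  {0-r->2 1-q->0 1-r->1 2-q->3 4-q->4 5-q->5 6-q->6 7-q->7}
[1] R1 @ {0↦4, 1↦1}  ⇒  7 nodes, 7 edges  {0-r->2 1-q->0 1-r->1 2-q->3 5-q->5 6-q->6 7-q->7}
[2] R1 @ {0↦5, 1↦1}  ⇒  6 nodes, 6 edges  {0-r->2 1-q->0 1-r->1 2-q->3 6-q->6 7-q->7}
[3] R1 @ {0↦6, 1↦1}  ⇒  5 nodes, 5 edges  {0-r->2 1-q->0 1-r->1 2-q->3 7-q->7}
[4] R1 @ {0↦7, 1↦1}  ⇒  4 nodes, 4 edges  {0-r->2 1-q->0 1-r->1 2-q->3}
final graph: no rule applies after step 4

Answer: 4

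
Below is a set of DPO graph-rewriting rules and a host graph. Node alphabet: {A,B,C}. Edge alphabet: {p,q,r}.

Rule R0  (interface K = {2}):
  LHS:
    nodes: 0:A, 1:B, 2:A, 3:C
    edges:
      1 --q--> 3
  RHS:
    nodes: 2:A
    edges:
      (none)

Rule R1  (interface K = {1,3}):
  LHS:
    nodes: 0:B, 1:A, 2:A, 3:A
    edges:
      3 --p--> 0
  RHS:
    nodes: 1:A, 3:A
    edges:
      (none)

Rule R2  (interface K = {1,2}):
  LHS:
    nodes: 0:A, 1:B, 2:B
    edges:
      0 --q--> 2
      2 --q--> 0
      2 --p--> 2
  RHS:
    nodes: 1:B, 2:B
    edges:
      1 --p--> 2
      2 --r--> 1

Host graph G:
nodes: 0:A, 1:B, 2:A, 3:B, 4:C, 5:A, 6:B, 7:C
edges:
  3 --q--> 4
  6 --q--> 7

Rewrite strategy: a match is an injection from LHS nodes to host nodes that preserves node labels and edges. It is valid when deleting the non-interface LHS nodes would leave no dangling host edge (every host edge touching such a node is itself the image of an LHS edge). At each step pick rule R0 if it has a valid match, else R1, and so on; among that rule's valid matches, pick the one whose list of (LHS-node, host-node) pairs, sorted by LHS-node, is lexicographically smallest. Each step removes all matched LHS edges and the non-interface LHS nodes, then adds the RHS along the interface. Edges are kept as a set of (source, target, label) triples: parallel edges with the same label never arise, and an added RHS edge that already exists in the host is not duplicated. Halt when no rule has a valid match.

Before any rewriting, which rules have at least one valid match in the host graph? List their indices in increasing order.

Answer: [R0]

Rewrite trace:
R0: 12 valid matches — {0↦0, 1↦3, 2↦2, 3↦4}, {0↦0, 1↦3, 2↦5, 3↦4}, {0↦0, 1↦6, 2↦2, 3↦7} (+9 more)
R1: no valid match — LHS pattern not found
R2: no valid match — LHS pattern not found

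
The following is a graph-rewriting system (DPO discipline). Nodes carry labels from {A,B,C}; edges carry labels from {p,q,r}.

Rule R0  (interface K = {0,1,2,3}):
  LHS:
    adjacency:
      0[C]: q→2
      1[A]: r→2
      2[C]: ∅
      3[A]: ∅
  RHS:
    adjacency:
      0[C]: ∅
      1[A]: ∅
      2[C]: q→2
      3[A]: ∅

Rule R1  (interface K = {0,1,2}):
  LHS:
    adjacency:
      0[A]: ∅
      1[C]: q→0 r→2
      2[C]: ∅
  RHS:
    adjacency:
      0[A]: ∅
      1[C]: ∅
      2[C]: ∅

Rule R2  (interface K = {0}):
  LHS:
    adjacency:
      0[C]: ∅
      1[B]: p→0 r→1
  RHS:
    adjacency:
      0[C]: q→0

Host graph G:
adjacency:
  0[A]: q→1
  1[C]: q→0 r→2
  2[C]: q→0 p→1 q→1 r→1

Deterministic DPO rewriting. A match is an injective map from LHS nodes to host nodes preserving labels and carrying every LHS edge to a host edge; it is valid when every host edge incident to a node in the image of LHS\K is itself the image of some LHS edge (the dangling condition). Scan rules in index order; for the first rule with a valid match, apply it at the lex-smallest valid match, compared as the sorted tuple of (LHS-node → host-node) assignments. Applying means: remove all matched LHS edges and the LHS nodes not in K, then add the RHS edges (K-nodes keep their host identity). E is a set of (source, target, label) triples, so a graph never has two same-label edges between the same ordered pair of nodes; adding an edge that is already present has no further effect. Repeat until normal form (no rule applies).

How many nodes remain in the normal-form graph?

Answer: 3

Steps:
start.  V:3 E:7  edges: 0-q->1 1-q->0 1-r->2 2-q->0 2-p->1 2-q->1 2-r->1
1. fire R1 via {0↦0, 1↦1, 2↦2}  →  V:3 E:5  edges: 0-q->1 2-q->0 2-p->1 2-q->1 2-r->1
2. fire R1 via {0↦0, 1↦2, 2↦1}  →  V:3 E:3  edges: 0-q->1 2-p->1 2-q->1
halt: no rule applies after step 2
NF nodes: {0:A, 1:C, 2:C}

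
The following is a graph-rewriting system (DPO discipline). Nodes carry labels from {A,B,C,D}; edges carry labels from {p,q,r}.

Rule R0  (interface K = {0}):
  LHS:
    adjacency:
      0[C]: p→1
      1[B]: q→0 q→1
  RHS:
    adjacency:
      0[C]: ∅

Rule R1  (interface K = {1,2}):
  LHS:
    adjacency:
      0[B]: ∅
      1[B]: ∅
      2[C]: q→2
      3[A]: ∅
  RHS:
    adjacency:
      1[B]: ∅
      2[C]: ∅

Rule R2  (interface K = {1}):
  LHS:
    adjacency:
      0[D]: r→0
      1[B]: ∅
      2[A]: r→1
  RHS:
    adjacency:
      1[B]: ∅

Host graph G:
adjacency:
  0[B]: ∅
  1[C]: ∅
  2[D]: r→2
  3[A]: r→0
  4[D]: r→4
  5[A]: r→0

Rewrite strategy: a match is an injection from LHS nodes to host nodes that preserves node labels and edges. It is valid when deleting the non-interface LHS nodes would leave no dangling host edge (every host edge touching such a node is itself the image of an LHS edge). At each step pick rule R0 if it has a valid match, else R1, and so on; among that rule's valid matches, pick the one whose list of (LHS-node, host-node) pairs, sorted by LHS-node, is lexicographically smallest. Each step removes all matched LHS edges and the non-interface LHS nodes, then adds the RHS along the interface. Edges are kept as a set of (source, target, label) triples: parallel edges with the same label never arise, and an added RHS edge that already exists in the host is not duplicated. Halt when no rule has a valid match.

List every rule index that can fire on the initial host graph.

R0: no valid match — LHS pattern not found
R1: no valid match — LHS pattern not found
R2: 4 valid matches — {0↦2, 1↦0, 2↦3}, {0↦2, 1↦0, 2↦5}, {0↦4, 1↦0, 2↦3} (+1 more)

Answer: [R2]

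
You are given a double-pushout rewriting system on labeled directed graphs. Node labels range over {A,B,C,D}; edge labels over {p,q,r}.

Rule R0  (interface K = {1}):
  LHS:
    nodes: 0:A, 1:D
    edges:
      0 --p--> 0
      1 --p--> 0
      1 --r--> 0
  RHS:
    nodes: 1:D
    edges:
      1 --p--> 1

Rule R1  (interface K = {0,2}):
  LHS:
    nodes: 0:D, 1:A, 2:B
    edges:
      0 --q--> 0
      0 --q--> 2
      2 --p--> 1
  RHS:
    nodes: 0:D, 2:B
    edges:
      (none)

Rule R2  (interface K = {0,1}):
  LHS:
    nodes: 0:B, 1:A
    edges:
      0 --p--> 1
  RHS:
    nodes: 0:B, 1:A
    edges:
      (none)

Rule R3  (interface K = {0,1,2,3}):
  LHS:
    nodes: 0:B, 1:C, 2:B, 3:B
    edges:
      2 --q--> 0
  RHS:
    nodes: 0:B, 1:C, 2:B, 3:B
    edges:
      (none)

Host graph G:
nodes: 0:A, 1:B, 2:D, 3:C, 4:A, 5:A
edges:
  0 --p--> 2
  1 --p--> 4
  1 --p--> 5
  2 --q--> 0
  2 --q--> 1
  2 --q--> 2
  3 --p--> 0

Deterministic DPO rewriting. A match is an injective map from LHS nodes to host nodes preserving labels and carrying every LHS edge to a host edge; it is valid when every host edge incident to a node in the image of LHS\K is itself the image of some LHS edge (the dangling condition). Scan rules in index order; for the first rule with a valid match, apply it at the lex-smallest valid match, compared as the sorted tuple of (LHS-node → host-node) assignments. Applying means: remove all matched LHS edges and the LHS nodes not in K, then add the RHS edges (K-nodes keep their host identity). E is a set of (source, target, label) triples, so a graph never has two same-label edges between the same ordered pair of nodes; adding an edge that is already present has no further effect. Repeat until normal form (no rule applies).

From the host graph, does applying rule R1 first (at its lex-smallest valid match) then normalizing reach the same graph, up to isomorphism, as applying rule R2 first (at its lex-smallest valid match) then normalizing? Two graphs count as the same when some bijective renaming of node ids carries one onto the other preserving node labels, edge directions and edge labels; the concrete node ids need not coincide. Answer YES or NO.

Answer: YES

Steps:
branch R1-first: apply at {0↦2, 1↦4, 2↦1} → |E|=4, then 1 more step(s) → NF |V|=5 |E|=3 V={0:A, 1:B, 2:D, 3:C, 5:A} E=0-p->2 2-q->0 3-p->0
branch R2-first: apply at {0↦1, 1↦4} → |E|=6, then 1 more step(s) → NF |V|=5 |E|=3 V={0:A, 1:B, 2:D, 3:C, 4:A} E=0-p->2 2-q->0 3-p->0
graphs isomorphic (equal up to label-preserving node renaming)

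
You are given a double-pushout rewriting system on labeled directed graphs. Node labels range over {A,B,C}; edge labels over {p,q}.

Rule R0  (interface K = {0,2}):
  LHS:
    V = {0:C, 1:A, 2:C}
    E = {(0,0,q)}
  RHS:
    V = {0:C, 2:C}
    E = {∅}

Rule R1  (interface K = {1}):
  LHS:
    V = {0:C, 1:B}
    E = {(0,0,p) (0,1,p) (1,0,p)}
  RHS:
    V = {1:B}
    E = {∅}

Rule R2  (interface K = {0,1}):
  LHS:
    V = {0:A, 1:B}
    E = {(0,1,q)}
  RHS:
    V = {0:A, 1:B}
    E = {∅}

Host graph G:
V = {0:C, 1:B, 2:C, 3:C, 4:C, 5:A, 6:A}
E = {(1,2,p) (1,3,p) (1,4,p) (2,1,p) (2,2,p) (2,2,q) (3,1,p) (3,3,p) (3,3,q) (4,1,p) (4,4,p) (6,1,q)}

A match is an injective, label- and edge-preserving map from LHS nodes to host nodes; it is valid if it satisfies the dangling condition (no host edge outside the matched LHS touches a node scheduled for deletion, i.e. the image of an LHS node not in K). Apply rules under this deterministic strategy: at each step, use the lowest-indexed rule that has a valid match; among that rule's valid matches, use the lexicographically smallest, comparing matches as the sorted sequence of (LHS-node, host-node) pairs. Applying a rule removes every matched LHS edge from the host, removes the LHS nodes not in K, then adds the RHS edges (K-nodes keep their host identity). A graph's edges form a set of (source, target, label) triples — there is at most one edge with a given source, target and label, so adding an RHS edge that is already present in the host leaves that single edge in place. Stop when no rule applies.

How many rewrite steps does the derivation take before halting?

Answer: 6

Rewrite trace:
initial: |V|=7 |E|=12  E = 1-p->2 1-p->3 1-p->4 2-p->1 2-p->2 2-q->2 3-p->1 3-p->3 3-q->3 4-p->1 4-p->4 6-q->1
step 1: apply R0 at {0↦2, 1↦5, 2↦0}  → |V|=6 |E|=11  E = 1-p->2 1-p->3 1-p->4 2-p->1 2-p->2 3-p->1 3-p->3 3-q->3 4-p->1 4-p->4 6-q->1
step 2: apply R1 at {0↦2, 1↦1}  → |V|=5 |E|=8  E = 1-p->3 1-p->4 3-p->1 3-p->3 3-q->3 4-p->1 4-p->4 6-q->1
step 3: apply R1 at {0↦4, 1↦1}  → |V|=4 |E|=5  E = 1-p->3 3-p->1 3-p->3 3-q->3 6-q->1
step 4: apply R2 at {0↦6, 1↦1}  → |V|=4 |E|=4  E = 1-p->3 3-p->1 3-p->3 3-q->3
step 5: apply R0 at {0↦3, 1↦6, 2↦0}  → |V|=3 |E|=3  E = 1-p->3 3-p->1 3-p->3
step 6: apply R1 at {0↦3, 1↦1}  → |V|=2 |E|=0  E = ∅
halt: no rule applies after step 6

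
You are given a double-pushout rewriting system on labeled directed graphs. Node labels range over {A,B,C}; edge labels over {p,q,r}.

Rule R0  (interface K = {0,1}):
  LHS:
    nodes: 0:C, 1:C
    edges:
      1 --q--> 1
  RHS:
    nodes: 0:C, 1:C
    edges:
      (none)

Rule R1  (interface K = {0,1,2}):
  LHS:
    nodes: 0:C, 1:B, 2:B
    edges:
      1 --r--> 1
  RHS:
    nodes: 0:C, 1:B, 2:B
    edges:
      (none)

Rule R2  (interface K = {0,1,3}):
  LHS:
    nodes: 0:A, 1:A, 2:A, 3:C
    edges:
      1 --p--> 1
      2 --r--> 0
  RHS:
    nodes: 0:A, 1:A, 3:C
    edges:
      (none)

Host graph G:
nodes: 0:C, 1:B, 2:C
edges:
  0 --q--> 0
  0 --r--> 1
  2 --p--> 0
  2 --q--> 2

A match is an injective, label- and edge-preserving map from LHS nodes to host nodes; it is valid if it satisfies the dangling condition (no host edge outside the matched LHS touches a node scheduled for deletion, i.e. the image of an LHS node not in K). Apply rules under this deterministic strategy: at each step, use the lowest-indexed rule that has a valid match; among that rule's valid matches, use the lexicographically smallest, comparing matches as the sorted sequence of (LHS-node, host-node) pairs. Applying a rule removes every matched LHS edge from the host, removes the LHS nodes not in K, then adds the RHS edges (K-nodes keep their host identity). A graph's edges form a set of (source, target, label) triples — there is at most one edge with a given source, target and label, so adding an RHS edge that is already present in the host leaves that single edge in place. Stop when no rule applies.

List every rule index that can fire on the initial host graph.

R0: 2 valid matches — {0↦0, 1↦2}, {0↦2, 1↦0}
R1: no valid match — LHS pattern not found
R2: no valid match — LHS pattern not found

Answer: [R0]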